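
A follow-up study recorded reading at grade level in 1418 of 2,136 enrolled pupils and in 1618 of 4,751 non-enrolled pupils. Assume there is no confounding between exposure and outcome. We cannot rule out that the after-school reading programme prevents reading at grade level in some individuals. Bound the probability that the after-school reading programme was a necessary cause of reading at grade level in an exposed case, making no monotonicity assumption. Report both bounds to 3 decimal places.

p₁ = P(outcome | exposed) = 1418/2136 = 0.66386
p₀ = P(outcome | unexposed) = 1618/4751 = 0.34056
Under exogeneity alone the bounds on PN are max{0,(p₁−p₀)/p₁} ≤ PN ≤ min{1,(1−p₀)/p₁}.
  lower = (p₁ − p₀)/p₁ = 0.3233 / 0.66386 ≈ 0.4870
  upper = min{1, (1 − p₀)/p₁} = 0.65944 / 0.66386 ≈ 0.9933

0.487 ≤ PN ≤ 0.993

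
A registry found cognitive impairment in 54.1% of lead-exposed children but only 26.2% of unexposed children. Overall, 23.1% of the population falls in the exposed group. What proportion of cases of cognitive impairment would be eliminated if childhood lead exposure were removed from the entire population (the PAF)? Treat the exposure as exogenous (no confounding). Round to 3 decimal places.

PAF ≈ 0.197

p₁ = 0.541, p₀ = 0.262.
Overall risk P(Y=1) = π·p₁ + (1−π)·p₀ = 0.231×0.541 + 0.769×0.262 = 0.32645.
Under exogeneity, PAF = [P(Y=1) − p₀] / P(Y=1).
PAF = (0.32645 − 0.262) / 0.32645 ≈ 0.1974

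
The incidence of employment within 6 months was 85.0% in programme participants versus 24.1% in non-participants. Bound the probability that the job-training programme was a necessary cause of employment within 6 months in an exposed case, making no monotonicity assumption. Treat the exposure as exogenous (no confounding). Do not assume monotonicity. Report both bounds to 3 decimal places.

0.716 ≤ PN ≤ 0.893

p₁ = 0.85, p₀ = 0.241.
Under exogeneity alone the bounds on PN are max{0,(p₁−p₀)/p₁} ≤ PN ≤ min{1,(1−p₀)/p₁}.
  lower = (p₁ − p₀)/p₁ = 0.609 / 0.85 ≈ 0.7165
  upper = min{1, (1 − p₀)/p₁} = 0.759 / 0.85 ≈ 0.8929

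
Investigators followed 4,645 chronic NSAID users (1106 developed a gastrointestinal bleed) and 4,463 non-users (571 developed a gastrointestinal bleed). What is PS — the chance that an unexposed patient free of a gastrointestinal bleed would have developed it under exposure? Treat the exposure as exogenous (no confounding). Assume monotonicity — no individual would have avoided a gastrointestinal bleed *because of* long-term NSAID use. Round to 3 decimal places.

p₁ = P(outcome | exposed) = 1106/4645 = 0.23811
p₀ = P(outcome | unexposed) = 571/4463 = 0.12794
Under exogeneity and monotonicity, PS = (p₁ − p₀) / (1 − p₀).
PS = (0.23811 − 0.12794) / (1 − 0.12794) = 0.11016 / 0.87206 ≈ 0.1263

PS ≈ 0.126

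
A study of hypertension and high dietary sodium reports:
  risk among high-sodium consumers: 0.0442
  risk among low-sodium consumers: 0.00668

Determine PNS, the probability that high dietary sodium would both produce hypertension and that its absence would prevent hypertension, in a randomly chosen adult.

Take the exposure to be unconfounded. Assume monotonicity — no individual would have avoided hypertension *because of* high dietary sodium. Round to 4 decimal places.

PNS ≈ 0.0375

Let p₁ = 0.0442, p₀ = 0.00668.
Under exogeneity and monotonicity, PNS = p₁ − p₀.
PNS = 0.0442 − 0.00668 = 0.03752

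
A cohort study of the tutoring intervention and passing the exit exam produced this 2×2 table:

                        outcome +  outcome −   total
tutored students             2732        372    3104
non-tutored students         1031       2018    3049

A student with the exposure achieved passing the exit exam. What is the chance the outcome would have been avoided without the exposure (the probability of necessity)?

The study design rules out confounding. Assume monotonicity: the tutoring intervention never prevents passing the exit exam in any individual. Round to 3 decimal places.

p₁ = P(outcome | exposed) = 2732/3104 = 0.88015
p₀ = P(outcome | unexposed) = 1031/3049 = 0.33814
Under exogeneity and monotonicity, PN = (p₁ − p₀)/p₁.
PN = (0.88015 − 0.33814) / 0.88015 ≈ 0.6158

PN ≈ 0.616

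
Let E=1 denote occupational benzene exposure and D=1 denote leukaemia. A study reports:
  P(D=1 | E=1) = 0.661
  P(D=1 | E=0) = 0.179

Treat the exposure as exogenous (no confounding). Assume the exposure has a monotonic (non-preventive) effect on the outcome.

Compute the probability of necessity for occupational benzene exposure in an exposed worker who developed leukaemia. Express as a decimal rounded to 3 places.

PN ≈ 0.729

Let p₁ = 0.661, p₀ = 0.179.
Under exogeneity and monotonicity, PN = (p₁ − p₀) / p₁.
PN = (0.661 − 0.179) / 0.661 = 0.482 / 0.661 ≈ 0.7292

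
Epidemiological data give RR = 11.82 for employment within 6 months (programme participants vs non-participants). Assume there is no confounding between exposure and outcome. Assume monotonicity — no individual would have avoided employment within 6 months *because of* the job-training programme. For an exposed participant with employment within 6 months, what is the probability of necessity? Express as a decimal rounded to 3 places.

Under exogeneity and monotonicity, PN = (RR − 1) / RR = 1 − 1/RR.
PN = (11.82 − 1) / 11.82 = 10.82 / 11.82 ≈ 0.9154

PN ≈ 0.915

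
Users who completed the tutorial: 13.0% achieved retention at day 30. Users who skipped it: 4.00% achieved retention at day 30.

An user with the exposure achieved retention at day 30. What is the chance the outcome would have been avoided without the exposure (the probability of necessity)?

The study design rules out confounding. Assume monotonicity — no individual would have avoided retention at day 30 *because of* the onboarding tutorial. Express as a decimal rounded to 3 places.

PN ≈ 0.692

p₁ = 0.13, p₀ = 0.04.
Under exogeneity and monotonicity, PN = (p₁ − p₀) / p₁.
PN = (0.13 − 0.04) / 0.13 = 0.09 / 0.13 ≈ 0.6923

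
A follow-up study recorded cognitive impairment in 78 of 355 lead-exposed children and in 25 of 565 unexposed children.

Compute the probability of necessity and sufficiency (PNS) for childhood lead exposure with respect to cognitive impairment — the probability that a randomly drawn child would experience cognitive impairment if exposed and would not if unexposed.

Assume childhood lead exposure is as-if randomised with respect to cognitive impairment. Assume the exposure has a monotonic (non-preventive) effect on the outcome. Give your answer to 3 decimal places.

PNS ≈ 0.175

p₁ = P(outcome | exposed) = 78/355 = 0.21972
p₀ = P(outcome | unexposed) = 25/565 = 0.044248
Under exogeneity and monotonicity, PNS = p₁ − p₀.
PNS = 0.21972 − 0.044248 = 0.17547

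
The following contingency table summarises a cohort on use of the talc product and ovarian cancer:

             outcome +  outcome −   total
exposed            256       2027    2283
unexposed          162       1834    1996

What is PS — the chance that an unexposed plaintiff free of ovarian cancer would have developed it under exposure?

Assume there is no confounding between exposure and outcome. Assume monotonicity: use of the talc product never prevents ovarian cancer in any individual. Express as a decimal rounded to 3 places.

PS ≈ 0.034

p₁ = P(outcome | exposed) = 256/2283 = 0.11213
p₀ = P(outcome | unexposed) = 162/1996 = 0.081162
Under exogeneity and monotonicity, PS = (p₁ − p₀)/(1 − p₀).
PS = (0.11213 − 0.081162) / 0.91884 ≈ 0.0337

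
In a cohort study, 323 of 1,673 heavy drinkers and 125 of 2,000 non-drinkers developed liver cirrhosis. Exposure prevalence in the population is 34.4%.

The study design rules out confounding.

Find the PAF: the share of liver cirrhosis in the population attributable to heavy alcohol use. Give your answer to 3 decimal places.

p₁ = P(outcome | exposed) = 323/1673 = 0.19307
p₀ = P(outcome | unexposed) = 125/2000 = 0.0625
Overall risk P(Y=1) = π·p₁ + (1−π)·p₀ = 0.344×0.19307 + 0.656×0.0625 = 0.10741.
Under exogeneity, PAF = [P(Y=1) − p₀] / P(Y=1).
PAF = (0.10741 − 0.0625) / 0.10741 ≈ 0.4181

PAF ≈ 0.418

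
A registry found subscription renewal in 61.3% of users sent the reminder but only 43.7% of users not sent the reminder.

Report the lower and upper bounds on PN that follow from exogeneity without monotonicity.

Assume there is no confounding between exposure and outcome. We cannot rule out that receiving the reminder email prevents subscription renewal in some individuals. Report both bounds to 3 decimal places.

p₁ = 0.613, p₀ = 0.437.
Under exogeneity alone the bounds on PN are max{0,(p₁−p₀)/p₁} ≤ PN ≤ min{1,(1−p₀)/p₁}.
  lower = (p₁ − p₀)/p₁ = 0.176 / 0.613 ≈ 0.2871
  upper = min{1, (1 − p₀)/p₁} = 0.563 / 0.613 ≈ 0.9184

0.287 ≤ PN ≤ 0.918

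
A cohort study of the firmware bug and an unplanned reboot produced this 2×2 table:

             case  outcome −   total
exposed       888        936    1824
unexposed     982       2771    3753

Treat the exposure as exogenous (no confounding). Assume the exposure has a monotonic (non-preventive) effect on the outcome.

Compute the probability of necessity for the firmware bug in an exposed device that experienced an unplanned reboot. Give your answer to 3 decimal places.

PN ≈ 0.463

p₁ = P(outcome | exposed) = 888/1824 = 0.48684
p₀ = P(outcome | unexposed) = 982/3753 = 0.26166
Under exogeneity and monotonicity, PN = (p₁ − p₀)/p₁.
PN = (0.48684 − 0.26166) / 0.48684 ≈ 0.4625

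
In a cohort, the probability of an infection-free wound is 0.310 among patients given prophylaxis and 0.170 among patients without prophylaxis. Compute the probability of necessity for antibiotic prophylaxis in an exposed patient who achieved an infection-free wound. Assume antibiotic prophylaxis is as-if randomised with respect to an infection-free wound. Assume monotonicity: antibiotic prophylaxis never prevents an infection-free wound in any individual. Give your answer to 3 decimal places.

Let p₁ = 0.31, p₀ = 0.17.
Under exogeneity and monotonicity, PN = (p₁ − p₀) / p₁.
PN = (0.31 − 0.17) / 0.31 = 0.14 / 0.31 ≈ 0.4516

PN ≈ 0.452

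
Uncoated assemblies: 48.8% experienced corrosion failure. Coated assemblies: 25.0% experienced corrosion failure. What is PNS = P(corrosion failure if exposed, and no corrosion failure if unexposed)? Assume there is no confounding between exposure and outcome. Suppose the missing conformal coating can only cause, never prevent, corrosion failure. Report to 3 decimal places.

p₁ = 0.488, p₀ = 0.25.
Under exogeneity and monotonicity, PNS = p₁ − p₀.
PNS = 0.488 − 0.25 = 0.238

PNS ≈ 0.238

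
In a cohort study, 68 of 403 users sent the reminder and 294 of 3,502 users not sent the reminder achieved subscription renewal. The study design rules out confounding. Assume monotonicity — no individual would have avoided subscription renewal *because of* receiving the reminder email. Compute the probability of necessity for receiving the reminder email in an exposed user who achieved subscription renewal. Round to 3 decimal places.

p₁ = P(outcome | exposed) = 68/403 = 0.16873
p₀ = P(outcome | unexposed) = 294/3502 = 0.083952
Under exogeneity and monotonicity, PN = (p₁ − p₀) / p₁.
PN = (0.16873 − 0.083952) / 0.16873 = 0.084782 / 0.16873 ≈ 0.5025

PN ≈ 0.502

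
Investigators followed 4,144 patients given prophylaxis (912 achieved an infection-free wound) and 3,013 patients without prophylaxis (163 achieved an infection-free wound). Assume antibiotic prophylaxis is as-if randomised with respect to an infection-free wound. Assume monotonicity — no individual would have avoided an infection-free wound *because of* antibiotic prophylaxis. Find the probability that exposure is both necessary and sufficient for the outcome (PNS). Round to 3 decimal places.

p₁ = P(outcome | exposed) = 912/4144 = 0.22008
p₀ = P(outcome | unexposed) = 163/3013 = 0.054099
Under exogeneity and monotonicity, PNS = p₁ − p₀.
PNS = 0.22008 − 0.054099 = 0.16598

PNS ≈ 0.166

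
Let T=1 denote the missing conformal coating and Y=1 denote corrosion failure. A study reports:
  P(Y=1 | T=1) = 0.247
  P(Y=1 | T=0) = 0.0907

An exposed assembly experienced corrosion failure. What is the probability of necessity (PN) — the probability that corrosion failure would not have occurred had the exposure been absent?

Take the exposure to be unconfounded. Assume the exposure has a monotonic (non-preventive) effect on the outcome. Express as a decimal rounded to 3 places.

PN ≈ 0.633

Let p₁ = 0.247, p₀ = 0.0907.
Under exogeneity and monotonicity, PN = (p₁ − p₀) / p₁.
PN = (0.247 − 0.0907) / 0.247 = 0.1563 / 0.247 ≈ 0.6328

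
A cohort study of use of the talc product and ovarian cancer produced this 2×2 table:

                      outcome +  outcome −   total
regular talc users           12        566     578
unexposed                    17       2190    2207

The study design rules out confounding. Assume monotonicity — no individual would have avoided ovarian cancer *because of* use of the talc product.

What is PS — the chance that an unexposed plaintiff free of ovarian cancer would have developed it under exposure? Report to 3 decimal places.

PS ≈ 0.013

p₁ = P(outcome | exposed) = 12/578 = 0.020761
p₀ = P(outcome | unexposed) = 17/2207 = 0.0077028
Under exogeneity and monotonicity, PS = (p₁ − p₀) / (1 − p₀).
PS = (0.020761 − 0.0077028) / (1 − 0.0077028) = 0.013058 / 0.9923 ≈ 0.0132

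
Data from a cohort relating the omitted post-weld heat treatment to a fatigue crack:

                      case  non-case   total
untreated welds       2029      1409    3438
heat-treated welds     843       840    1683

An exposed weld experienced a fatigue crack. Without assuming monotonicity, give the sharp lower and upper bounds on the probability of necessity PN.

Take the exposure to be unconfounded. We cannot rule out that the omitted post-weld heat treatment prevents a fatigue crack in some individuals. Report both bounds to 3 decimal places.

0.151 ≤ PN ≤ 0.846

p₁ = P(outcome | exposed) = 2029/3438 = 0.59017
p₀ = P(outcome | unexposed) = 843/1683 = 0.50089
Under exogeneity alone the bounds on PN are max{0,(p₁−p₀)/p₁} ≤ PN ≤ min{1,(1−p₀)/p₁}.
  lower = (p₁ − p₀)/p₁ = 0.089277 / 0.59017 ≈ 0.1513
  upper = min{1, (1 − p₀)/p₁} = 0.49911 / 0.59017 ≈ 0.8457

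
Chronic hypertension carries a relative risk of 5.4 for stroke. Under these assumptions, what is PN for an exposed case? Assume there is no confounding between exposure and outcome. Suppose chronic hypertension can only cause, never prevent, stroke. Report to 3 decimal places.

PN ≈ 0.815

Under exogeneity and monotonicity, PN = (RR − 1) / RR = 1 − 1/RR.
PN = (5.4 − 1) / 5.4 = 4.4 / 5.4 ≈ 0.8148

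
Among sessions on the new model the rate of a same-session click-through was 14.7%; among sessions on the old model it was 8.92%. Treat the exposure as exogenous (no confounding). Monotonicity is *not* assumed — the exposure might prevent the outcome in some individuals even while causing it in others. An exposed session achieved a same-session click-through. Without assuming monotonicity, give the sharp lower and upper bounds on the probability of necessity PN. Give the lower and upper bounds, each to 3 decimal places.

0.393 ≤ PN ≤ 1.000

p₁ = 0.147, p₀ = 0.0892.
Under exogeneity alone the bounds on PN are max{0,(p₁−p₀)/p₁} ≤ PN ≤ min{1,(1−p₀)/p₁}.
  lower = (p₁ − p₀)/p₁ = 0.0578 / 0.147 ≈ 0.3932
  upper = min{1, (1 − p₀)/p₁} = 0.9108 / 0.147 ≈ 6.1959 → capped at 1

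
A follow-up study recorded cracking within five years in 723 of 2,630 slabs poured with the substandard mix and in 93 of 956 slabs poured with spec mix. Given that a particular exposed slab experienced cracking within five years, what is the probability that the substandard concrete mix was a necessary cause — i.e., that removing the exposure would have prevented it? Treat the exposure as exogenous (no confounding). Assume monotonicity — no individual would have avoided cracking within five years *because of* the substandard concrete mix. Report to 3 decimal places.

PN ≈ 0.646

p₁ = P(outcome | exposed) = 723/2630 = 0.2749
p₀ = P(outcome | unexposed) = 93/956 = 0.09728
Under exogeneity and monotonicity, PN = (p₁ − p₀) / p₁.
PN = (0.2749 − 0.09728) / 0.2749 = 0.17762 / 0.2749 ≈ 0.6461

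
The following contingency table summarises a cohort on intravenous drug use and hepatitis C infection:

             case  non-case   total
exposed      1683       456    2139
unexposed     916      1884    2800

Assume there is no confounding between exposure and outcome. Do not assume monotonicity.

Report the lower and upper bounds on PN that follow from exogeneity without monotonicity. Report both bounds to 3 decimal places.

0.584 ≤ PN ≤ 0.855

p₁ = P(outcome | exposed) = 1683/2139 = 0.78682
p₀ = P(outcome | unexposed) = 916/2800 = 0.32714
Under exogeneity alone the bounds on PN are max{0,(p₁−p₀)/p₁} ≤ PN ≤ min{1,(1−p₀)/p₁}.
  lower = (p₁ − p₀)/p₁ = 0.45967 / 0.78682 ≈ 0.5842
  upper = min{1, (1 − p₀)/p₁} = 0.67286 / 0.78682 ≈ 0.8552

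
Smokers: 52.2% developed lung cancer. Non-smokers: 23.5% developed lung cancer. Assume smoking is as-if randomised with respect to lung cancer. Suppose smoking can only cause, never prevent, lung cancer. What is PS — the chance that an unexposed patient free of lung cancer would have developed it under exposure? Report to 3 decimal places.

p₁ = 0.522, p₀ = 0.235.
Under exogeneity and monotonicity, PS = (p₁ − p₀) / (1 − p₀).
PS = (0.522 − 0.235) / (1 − 0.235) = 0.287 / 0.765 ≈ 0.3752

PS ≈ 0.375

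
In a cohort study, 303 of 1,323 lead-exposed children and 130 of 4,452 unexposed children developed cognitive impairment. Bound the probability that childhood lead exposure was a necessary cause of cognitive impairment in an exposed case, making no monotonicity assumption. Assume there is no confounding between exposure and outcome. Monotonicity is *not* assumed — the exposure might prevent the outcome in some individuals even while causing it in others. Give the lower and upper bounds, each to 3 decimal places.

p₁ = P(outcome | exposed) = 303/1323 = 0.22902
p₀ = P(outcome | unexposed) = 130/4452 = 0.0292
Under exogeneity alone the bounds on PN are max{0,(p₁−p₀)/p₁} ≤ PN ≤ min{1,(1−p₀)/p₁}.
  lower = (p₁ − p₀)/p₁ = 0.19982 / 0.22902 ≈ 0.8725
  upper = min{1, (1 − p₀)/p₁} = 0.9708 / 0.22902 ≈ 4.2388 → capped at 1

0.873 ≤ PN ≤ 1.000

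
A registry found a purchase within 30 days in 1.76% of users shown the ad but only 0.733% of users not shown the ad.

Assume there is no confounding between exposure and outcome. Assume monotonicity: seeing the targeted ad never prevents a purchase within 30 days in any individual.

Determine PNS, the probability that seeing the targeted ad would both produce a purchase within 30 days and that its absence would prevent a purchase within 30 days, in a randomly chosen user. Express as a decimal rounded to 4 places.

p₁ = 0.0176, p₀ = 0.00733.
Under exogeneity and monotonicity, PNS = p₁ − p₀.
PNS = 0.0176 − 0.00733 = 0.01027

PNS ≈ 0.0103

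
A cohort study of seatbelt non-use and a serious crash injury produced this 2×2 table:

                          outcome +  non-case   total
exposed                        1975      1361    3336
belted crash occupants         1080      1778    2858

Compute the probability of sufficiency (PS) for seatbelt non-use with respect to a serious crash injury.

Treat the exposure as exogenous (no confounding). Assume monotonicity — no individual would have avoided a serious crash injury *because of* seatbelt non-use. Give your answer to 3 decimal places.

p₁ = P(outcome | exposed) = 1975/3336 = 0.59203
p₀ = P(outcome | unexposed) = 1080/2858 = 0.37789
Under exogeneity and monotonicity, PS = (p₁ − p₀) / (1 − p₀).
PS = (0.59203 − 0.37789) / (1 − 0.37789) = 0.21414 / 0.62211 ≈ 0.3442

PS ≈ 0.344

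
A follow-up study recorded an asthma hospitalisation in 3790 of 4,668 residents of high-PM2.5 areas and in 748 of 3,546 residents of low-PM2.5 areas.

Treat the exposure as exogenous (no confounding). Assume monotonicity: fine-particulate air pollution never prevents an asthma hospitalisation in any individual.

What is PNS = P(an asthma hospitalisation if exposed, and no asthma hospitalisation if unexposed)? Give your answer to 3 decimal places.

PNS ≈ 0.601

p₁ = P(outcome | exposed) = 3790/4668 = 0.81191
p₀ = P(outcome | unexposed) = 748/3546 = 0.21094
Under exogeneity and monotonicity, PNS = p₁ − p₀.
PNS = 0.81191 − 0.21094 = 0.60097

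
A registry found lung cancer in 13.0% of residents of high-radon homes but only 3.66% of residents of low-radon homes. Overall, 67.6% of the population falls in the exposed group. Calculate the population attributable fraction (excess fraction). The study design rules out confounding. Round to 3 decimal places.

p₁ = 0.13, p₀ = 0.0366.
Overall risk P(Y=1) = π·p₁ + (1−π)·p₀ = 0.676×0.13 + 0.324×0.0366 = 0.099738.
Under exogeneity, PAF = [P(Y=1) − p₀] / P(Y=1).
PAF = (0.099738 − 0.0366) / 0.099738 ≈ 0.6330

PAF ≈ 0.633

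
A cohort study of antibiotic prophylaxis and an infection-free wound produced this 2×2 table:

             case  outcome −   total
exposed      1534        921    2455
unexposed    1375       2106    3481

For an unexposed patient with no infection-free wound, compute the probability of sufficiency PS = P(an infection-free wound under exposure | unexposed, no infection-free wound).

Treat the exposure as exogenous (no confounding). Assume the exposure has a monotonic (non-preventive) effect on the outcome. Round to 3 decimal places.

p₁ = P(outcome | exposed) = 1534/2455 = 0.62485
p₀ = P(outcome | unexposed) = 1375/3481 = 0.395
Under exogeneity and monotonicity, PS = (p₁ − p₀)/(1 − p₀).
PS = (0.62485 − 0.395) / 0.605 ≈ 0.3799

PS ≈ 0.380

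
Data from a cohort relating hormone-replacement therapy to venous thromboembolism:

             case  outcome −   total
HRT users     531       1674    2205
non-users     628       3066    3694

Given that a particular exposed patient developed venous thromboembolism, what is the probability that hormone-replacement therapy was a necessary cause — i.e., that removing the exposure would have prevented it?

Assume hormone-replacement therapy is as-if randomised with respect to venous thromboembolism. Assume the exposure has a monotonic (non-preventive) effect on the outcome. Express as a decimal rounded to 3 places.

PN ≈ 0.294

p₁ = P(outcome | exposed) = 531/2205 = 0.24082
p₀ = P(outcome | unexposed) = 628/3694 = 0.17001
Under exogeneity and monotonicity, PN = (p₁ − p₀)/p₁.
PN = (0.24082 − 0.17001) / 0.24082 ≈ 0.2940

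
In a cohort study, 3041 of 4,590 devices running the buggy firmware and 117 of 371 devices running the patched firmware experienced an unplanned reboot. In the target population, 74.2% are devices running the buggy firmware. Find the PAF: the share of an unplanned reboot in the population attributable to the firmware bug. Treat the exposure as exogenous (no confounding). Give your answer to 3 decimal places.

p₁ = P(outcome | exposed) = 3041/4590 = 0.66253
p₀ = P(outcome | unexposed) = 117/371 = 0.31536
Overall risk P(Y=1) = π·p₁ + (1−π)·p₀ = 0.742×0.66253 + 0.258×0.31536 = 0.57296.
Under exogeneity, PAF = [P(Y=1) − p₀] / P(Y=1).
PAF = (0.57296 − 0.31536) / 0.57296 ≈ 0.4496

PAF ≈ 0.450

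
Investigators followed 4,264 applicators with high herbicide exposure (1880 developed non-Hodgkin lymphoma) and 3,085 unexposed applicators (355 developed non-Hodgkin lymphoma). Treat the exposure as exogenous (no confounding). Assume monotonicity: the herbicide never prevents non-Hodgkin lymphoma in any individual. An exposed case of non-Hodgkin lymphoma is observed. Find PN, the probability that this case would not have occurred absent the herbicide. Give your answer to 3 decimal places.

PN ≈ 0.739

p₁ = P(outcome | exposed) = 1880/4264 = 0.4409
p₀ = P(outcome | unexposed) = 355/3085 = 0.11507
Under exogeneity and monotonicity, PN = (p₁ − p₀) / p₁.
PN = (0.4409 − 0.11507) / 0.4409 = 0.32583 / 0.4409 ≈ 0.7390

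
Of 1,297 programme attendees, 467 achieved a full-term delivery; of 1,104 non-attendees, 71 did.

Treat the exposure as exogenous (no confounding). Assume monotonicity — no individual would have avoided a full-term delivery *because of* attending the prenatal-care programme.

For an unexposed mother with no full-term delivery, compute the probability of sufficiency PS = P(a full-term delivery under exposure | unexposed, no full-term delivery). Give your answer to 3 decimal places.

PS ≈ 0.316

p₁ = P(outcome | exposed) = 467/1297 = 0.36006
p₀ = P(outcome | unexposed) = 71/1104 = 0.064312
Under exogeneity and monotonicity, PS = (p₁ − p₀) / (1 − p₀).
PS = (0.36006 − 0.064312) / (1 − 0.064312) = 0.29575 / 0.93569 ≈ 0.3161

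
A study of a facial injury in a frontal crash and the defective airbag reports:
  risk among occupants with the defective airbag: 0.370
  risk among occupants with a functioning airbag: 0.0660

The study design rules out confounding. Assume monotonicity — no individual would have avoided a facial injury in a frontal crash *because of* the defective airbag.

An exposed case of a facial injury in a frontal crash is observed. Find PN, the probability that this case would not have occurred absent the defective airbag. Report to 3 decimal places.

Let p₁ = 0.37, p₀ = 0.066.
Under exogeneity and monotonicity, PN = (p₁ − p₀) / p₁.
PN = (0.37 − 0.066) / 0.37 = 0.304 / 0.37 ≈ 0.8216

PN ≈ 0.822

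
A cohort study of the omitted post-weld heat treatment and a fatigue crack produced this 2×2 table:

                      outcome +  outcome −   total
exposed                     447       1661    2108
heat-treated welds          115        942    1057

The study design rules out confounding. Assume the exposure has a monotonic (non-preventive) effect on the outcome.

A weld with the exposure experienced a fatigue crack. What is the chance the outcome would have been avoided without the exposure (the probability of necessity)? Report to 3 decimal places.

PN ≈ 0.487

p₁ = P(outcome | exposed) = 447/2108 = 0.21205
p₀ = P(outcome | unexposed) = 115/1057 = 0.1088
Under exogeneity and monotonicity, PN = (p₁ − p₀)/p₁.
PN = (0.21205 − 0.1088) / 0.21205 ≈ 0.4869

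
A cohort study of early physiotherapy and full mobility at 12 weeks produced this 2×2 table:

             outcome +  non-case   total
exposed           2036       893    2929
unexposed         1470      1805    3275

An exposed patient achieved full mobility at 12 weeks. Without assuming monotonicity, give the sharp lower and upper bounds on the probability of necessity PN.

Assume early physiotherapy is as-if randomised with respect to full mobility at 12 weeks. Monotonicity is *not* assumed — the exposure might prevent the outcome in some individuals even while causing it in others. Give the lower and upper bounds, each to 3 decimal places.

0.354 ≤ PN ≤ 0.793

p₁ = P(outcome | exposed) = 2036/2929 = 0.69512
p₀ = P(outcome | unexposed) = 1470/3275 = 0.44885
Under exogeneity alone the bounds on PN are max{0,(p₁−p₀)/p₁} ≤ PN ≤ min{1,(1−p₀)/p₁}.
  lower = (p₁ − p₀)/p₁ = 0.24626 / 0.69512 ≈ 0.3543
  upper = min{1, (1 − p₀)/p₁} = 0.55115 / 0.69512 ≈ 0.7929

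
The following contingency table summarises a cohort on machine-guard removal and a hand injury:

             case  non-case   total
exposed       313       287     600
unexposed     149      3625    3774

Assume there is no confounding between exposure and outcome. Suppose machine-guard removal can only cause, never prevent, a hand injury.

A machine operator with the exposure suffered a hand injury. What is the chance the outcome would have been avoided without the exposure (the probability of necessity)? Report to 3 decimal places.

PN ≈ 0.924

p₁ = P(outcome | exposed) = 313/600 = 0.52167
p₀ = P(outcome | unexposed) = 149/3774 = 0.039481
Under exogeneity and monotonicity, PN = (p₁ − p₀)/p₁.
PN = (0.52167 − 0.039481) / 0.52167 ≈ 0.9243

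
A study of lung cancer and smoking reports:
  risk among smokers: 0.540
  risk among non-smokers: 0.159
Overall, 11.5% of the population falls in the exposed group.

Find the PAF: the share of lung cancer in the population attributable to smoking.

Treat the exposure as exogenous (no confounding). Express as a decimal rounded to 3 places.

PAF ≈ 0.216

Let p₁ = 0.54, p₀ = 0.159.
Overall risk P(Y=1) = π·p₁ + (1−π)·p₀ = 0.115×0.54 + 0.885×0.159 = 0.20282.
Under exogeneity, PAF = [P(Y=1) − p₀] / P(Y=1).
PAF = (0.20282 − 0.159) / 0.20282 ≈ 0.2160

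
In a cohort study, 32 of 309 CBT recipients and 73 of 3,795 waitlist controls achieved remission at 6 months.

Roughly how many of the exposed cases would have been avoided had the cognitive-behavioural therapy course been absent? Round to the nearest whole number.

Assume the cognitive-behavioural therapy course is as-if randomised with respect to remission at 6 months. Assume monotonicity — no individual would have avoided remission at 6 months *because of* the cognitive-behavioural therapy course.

about 26 cases

p₁ = P(outcome | exposed) = 32/309 = 0.10356
p₀ = P(outcome | unexposed) = 73/3795 = 0.019236
PN = (p₁ − p₀)/p₁ = (0.10356 − 0.019236) / 0.10356 ≈ 0.81425.
Attributable cases ≈ PN × (exposed cases) = 0.81425 × 32 ≈ 26.06.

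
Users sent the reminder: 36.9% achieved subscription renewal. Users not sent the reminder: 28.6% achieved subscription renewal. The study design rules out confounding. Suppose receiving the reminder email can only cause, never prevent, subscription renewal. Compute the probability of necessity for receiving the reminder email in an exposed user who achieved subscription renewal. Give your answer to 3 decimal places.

p₁ = 0.369, p₀ = 0.286.
Under exogeneity and monotonicity, PN = (p₁ − p₀) / p₁.
PN = (0.369 − 0.286) / 0.369 = 0.083 / 0.369 ≈ 0.2249

PN ≈ 0.225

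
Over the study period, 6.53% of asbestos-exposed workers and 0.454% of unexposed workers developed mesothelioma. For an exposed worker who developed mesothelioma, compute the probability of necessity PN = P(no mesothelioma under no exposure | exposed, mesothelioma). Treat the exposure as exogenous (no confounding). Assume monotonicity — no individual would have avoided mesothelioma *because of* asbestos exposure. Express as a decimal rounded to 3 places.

PN ≈ 0.930

p₁ = 0.0653, p₀ = 0.00454.
Under exogeneity and monotonicity, PN = (p₁ − p₀) / p₁.
PN = (0.0653 − 0.00454) / 0.0653 = 0.06076 / 0.0653 ≈ 0.9305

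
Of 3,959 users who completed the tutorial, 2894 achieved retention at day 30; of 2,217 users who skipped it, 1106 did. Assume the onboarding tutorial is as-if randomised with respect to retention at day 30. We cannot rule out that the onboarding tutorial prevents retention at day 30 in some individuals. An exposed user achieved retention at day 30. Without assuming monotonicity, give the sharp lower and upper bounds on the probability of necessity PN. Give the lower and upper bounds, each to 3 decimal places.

p₁ = P(outcome | exposed) = 2894/3959 = 0.73099
p₀ = P(outcome | unexposed) = 1106/2217 = 0.49887
Under exogeneity alone the bounds on PN are max{0,(p₁−p₀)/p₁} ≤ PN ≤ min{1,(1−p₀)/p₁}.
  lower = (p₁ − p₀)/p₁ = 0.23212 / 0.73099 ≈ 0.3175
  upper = min{1, (1 − p₀)/p₁} = 0.50113 / 0.73099 ≈ 0.6855

0.318 ≤ PN ≤ 0.686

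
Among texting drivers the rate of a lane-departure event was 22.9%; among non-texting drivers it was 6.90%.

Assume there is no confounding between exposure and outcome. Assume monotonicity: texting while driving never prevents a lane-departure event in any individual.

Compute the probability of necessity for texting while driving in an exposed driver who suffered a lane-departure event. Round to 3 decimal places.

PN ≈ 0.699

p₁ = 0.229, p₀ = 0.069.
Under exogeneity and monotonicity, PN = (p₁ − p₀) / p₁.
PN = (0.229 − 0.069) / 0.229 = 0.16 / 0.229 ≈ 0.6987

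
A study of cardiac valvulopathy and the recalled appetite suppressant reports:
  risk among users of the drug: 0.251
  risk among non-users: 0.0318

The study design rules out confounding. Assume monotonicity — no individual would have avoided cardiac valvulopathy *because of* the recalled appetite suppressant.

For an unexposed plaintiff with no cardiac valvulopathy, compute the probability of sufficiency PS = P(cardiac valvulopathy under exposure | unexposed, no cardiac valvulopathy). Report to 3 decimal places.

Let p₁ = 0.251, p₀ = 0.0318.
Under exogeneity and monotonicity, PS = (p₁ − p₀) / (1 − p₀).
PS = (0.251 − 0.0318) / (1 − 0.0318) = 0.2192 / 0.9682 ≈ 0.2264

PS ≈ 0.226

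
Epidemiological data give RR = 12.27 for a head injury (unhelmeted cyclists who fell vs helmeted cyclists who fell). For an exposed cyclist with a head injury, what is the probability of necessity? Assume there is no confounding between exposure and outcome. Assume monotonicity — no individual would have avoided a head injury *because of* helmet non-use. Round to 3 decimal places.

PN ≈ 0.919

Under exogeneity and monotonicity, PN = (RR − 1) / RR = 1 − 1/RR.
PN = (12.27 − 1) / 12.27 = 11.27 / 12.27 ≈ 0.9185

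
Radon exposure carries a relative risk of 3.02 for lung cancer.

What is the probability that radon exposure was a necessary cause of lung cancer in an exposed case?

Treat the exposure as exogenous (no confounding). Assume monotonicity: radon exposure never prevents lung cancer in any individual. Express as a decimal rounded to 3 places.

PN ≈ 0.669

Under exogeneity and monotonicity, PN = (RR − 1) / RR = 1 − 1/RR.
PN = (3.02 − 1) / 3.02 = 2.02 / 3.02 ≈ 0.6689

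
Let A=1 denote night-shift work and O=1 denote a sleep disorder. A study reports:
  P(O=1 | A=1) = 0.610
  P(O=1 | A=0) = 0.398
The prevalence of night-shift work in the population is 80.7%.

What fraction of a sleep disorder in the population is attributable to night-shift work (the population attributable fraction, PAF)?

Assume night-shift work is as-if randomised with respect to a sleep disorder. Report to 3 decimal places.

PAF ≈ 0.301

Let p₁ = 0.61, p₀ = 0.398.
Overall risk P(Y=1) = π·p₁ + (1−π)·p₀ = 0.807×0.61 + 0.193×0.398 = 0.56908.
Under exogeneity, PAF = [P(Y=1) − p₀] / P(Y=1).
PAF = (0.56908 − 0.398) / 0.56908 ≈ 0.3006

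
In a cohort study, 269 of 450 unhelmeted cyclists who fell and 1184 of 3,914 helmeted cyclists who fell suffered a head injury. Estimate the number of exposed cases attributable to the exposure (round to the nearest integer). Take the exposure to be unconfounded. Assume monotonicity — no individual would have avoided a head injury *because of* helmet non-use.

about 133 cases

p₁ = P(outcome | exposed) = 269/450 = 0.59778
p₀ = P(outcome | unexposed) = 1184/3914 = 0.3025
PN = (p₁ − p₀)/p₁ = (0.59778 − 0.3025) / 0.59778 ≈ 0.49395.
Attributable cases ≈ PN × (exposed cases) = 0.49395 × 269 ≈ 132.87.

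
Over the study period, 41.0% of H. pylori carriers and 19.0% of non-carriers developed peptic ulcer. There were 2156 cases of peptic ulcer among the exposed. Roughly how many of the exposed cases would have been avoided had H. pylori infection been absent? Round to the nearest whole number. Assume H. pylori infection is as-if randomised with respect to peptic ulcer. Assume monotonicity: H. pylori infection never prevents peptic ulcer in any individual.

about 1157 cases

p₁ = 0.41, p₀ = 0.19.
PN = (p₁ − p₀)/p₁ = (0.41 − 0.19) / 0.41 ≈ 0.53659.
Attributable cases ≈ PN × (exposed cases) = 0.53659 × 2156 ≈ 1156.88.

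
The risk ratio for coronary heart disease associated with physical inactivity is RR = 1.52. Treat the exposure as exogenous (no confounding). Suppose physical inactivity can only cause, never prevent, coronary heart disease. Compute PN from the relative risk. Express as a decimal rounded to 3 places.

Under exogeneity and monotonicity, PN = (RR − 1) / RR = 1 − 1/RR.
PN = (1.52 − 1) / 1.52 = 0.52 / 1.52 ≈ 0.3421

PN ≈ 0.342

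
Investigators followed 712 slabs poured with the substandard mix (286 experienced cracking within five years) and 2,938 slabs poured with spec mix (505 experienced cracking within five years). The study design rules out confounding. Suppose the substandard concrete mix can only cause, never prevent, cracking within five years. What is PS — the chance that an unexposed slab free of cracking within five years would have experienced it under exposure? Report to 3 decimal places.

p₁ = P(outcome | exposed) = 286/712 = 0.40169
p₀ = P(outcome | unexposed) = 505/2938 = 0.17189
Under exogeneity and monotonicity, PS = (p₁ − p₀) / (1 − p₀).
PS = (0.40169 − 0.17189) / (1 − 0.17189) = 0.2298 / 0.82811 ≈ 0.2775

PS ≈ 0.277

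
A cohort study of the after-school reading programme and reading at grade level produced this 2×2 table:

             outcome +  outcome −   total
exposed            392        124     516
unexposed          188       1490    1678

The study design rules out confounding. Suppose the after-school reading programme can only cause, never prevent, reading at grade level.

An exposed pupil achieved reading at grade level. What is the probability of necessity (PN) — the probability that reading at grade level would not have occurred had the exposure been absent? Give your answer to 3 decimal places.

PN ≈ 0.853

p₁ = P(outcome | exposed) = 392/516 = 0.75969
p₀ = P(outcome | unexposed) = 188/1678 = 0.11204
Under exogeneity and monotonicity, PN = (p₁ − p₀) / p₁.
PN = (0.75969 − 0.11204) / 0.75969 = 0.64765 / 0.75969 ≈ 0.8525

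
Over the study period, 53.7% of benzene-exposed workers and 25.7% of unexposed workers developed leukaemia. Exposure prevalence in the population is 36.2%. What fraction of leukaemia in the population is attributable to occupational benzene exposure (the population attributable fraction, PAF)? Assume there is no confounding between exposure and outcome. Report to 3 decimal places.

PAF ≈ 0.283

p₁ = 0.537, p₀ = 0.257.
Overall risk P(Y=1) = π·p₁ + (1−π)·p₀ = 0.362×0.537 + 0.638×0.257 = 0.35836.
Under exogeneity, PAF = [P(Y=1) − p₀] / P(Y=1).
PAF = (0.35836 − 0.257) / 0.35836 ≈ 0.2828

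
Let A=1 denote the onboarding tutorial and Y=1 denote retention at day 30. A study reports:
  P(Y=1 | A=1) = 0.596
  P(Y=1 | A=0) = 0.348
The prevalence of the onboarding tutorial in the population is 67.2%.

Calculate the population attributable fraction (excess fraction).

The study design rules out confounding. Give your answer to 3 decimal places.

PAF ≈ 0.324

Let p₁ = 0.596, p₀ = 0.348.
Overall risk P(Y=1) = π·p₁ + (1−π)·p₀ = 0.672×0.596 + 0.328×0.348 = 0.51466.
Under exogeneity, PAF = [P(Y=1) − p₀] / P(Y=1).
PAF = (0.51466 − 0.348) / 0.51466 ≈ 0.3238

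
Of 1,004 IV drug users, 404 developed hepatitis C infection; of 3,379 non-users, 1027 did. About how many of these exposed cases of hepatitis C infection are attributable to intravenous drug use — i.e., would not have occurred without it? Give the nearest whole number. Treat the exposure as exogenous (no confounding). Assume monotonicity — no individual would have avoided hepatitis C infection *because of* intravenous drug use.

about 99 cases

p₁ = P(outcome | exposed) = 404/1004 = 0.40239
p₀ = P(outcome | unexposed) = 1027/3379 = 0.30394
PN = (p₁ − p₀)/p₁ = (0.40239 − 0.30394) / 0.40239 ≈ 0.24467.
Attributable cases ≈ PN × (exposed cases) = 0.24467 × 404 ≈ 98.85.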